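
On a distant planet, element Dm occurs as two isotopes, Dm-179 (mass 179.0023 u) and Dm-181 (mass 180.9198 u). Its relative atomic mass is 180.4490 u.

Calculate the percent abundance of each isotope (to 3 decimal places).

With x = fraction of Dm-179 (so Dm-181 is 1 − x):
179.0023·x + 180.9198·(1 − x) = 180.4490
(179.0023 − 180.9198)·x = 180.4490 − 180.9198
x = -0.4708 / -1.9175 = 0.24553 → 24.553% Dm-179, 75.447% Dm-181.

Dm-179: 24.553%, Dm-181: 75.447%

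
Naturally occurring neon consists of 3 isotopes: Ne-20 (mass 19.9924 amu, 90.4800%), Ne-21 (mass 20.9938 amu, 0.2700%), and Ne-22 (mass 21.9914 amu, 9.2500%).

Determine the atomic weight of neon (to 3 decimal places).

20.180 amu

Weight each isotope mass by its fractional abundance: 0.904800 × 19.9924 + 0.002700 × 20.9938 + 0.092500 × 21.9914
= 18.08912 + 0.05668 + 2.03420 = 20.18000 amu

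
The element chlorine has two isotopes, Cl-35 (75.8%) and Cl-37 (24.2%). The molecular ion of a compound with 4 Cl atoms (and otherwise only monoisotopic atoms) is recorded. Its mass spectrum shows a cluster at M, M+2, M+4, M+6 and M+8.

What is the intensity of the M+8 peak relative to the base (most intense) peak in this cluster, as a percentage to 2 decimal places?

Binomial terms of (0.758 + 0.242)^4: M 0.3301, M+2 0.4216, M+4 0.2019, M+6 0.0430, M+8 0.0034 → M+2 is the base peak.
P(M+2) = C(4,1) × 0.758^3 × 0.242^1 = 4 × 0.43551951 × 0.2420 = 0.421583 (base)
P(M+8) = C(4,4) × 0.758^0 × 0.242^4 = 1 × 1.0000 × 0.00342974 = 0.003430
Relative intensity = 0.003430 / 0.421583 × 100 = 0.81

0.81%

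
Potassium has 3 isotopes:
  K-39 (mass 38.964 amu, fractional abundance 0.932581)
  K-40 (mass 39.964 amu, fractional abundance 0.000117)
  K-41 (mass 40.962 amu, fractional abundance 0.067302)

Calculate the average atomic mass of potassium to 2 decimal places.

Weight each isotope mass by its fractional abundance: 0.932581 × 38.964 + 0.000117 × 39.964 + 0.067302 × 40.962
= 36.3371 + 0.0047 + 2.7568 = 39.0986 amu

39.10 amu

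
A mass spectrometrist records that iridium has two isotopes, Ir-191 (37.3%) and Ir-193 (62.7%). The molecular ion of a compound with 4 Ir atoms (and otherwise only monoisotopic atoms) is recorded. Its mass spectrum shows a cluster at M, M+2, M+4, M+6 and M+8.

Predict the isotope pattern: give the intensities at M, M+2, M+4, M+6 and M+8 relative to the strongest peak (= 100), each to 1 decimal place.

5.3 : 35.4 : 89.2 : 100.0 : 42.0

Expanding (0.373 + 0.627)^4:
P(M) = 0.373^4 = 0.019357
P(M+2) = 4 × 0.373^3 × 0.627^1 = 0.130153
P(M+4) = 6 × 0.373^2 × 0.627^2 = 0.328174
P(M+6) = 4 × 0.373^1 × 0.627^3 = 0.367766
P(M+8) = 0.627^4 = 0.154550
The M+6 peak is largest (0.367766); scaling to 100 gives 5.3 : 35.4 : 89.2 : 100.0 : 42.0.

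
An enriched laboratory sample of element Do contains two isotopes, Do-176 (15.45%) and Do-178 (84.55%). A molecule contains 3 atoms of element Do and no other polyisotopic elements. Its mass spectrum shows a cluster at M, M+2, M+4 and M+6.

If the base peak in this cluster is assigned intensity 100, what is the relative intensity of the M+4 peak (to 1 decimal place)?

54.8

Binomial terms of (0.1545 + 0.8455)^3: M 0.0037, M+2 0.0605, M+4 0.3313, M+6 0.6044 → M+6 is the base peak.
P(M+6) = C(3,3) × 0.1545^0 × 0.8455^3 = 1 × 1.0000 × 0.6044228 = 0.604423 (base)
P(M+4) = C(3,2) × 0.1545^1 × 0.8455^2 = 3 × 0.1545 × 0.71487025 = 0.331342
Relative intensity = 0.331342 / 0.604423 × 100 = 54.8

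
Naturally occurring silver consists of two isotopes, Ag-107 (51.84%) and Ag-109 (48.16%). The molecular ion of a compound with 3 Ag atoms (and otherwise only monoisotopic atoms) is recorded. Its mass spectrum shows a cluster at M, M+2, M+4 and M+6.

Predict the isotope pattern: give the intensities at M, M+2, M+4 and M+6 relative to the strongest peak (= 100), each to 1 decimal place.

35.9 : 100.0 : 92.9 : 28.8

Each Ag atom is independently Ag-107 (p = 0.5184) or Ag-109 (q = 0.4816); the cluster is the binomial expansion (p + q)^3.
P(M) = 0.5184^3 = 0.139314
P(M+2) = 3 × 0.5184^2 × 0.4816^1 = 0.388273
P(M+4) = 3 × 0.5184^1 × 0.4816^2 = 0.360711
P(M+6) = 0.4816^3 = 0.111702
The M+2 peak is largest (0.388273); scaling to 100 gives 35.9 : 100.0 : 92.9 : 28.8.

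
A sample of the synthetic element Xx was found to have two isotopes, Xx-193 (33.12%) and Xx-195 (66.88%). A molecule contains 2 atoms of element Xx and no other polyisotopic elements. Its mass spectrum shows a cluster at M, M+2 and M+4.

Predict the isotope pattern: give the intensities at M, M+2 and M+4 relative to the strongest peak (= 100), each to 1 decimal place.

Each Xx atom is independently Xx-193 (p = 0.3312) or Xx-195 (q = 0.6688); the cluster is the binomial expansion (p + q)^2.
P(M) = 0.3312^2 = 0.109693
P(M+2) = 2 × 0.3312^1 × 0.6688^1 = 0.443013
P(M+4) = 0.6688^2 = 0.447293
The M+4 peak is largest (0.447293); scaling to 100 gives 24.5 : 99.0 : 100.0.

24.5 : 99.0 : 100.0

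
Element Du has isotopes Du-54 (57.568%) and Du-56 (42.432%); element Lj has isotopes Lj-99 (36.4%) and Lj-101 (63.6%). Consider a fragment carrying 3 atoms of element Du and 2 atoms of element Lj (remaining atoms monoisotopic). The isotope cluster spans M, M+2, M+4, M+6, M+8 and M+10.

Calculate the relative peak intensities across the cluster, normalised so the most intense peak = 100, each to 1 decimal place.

Element Du pattern (n=3): 0.19078465 : 0.42186844 : 0.31094917 : 0.07639774
Element Lj pattern (n=2): 0.132496 : 0.463008 : 0.404496
Convolve the two distributions (both contribute in 2-u steps):
  M: 0.19078465×0.132496 = 0.025278
  M+2: 0.19078465×0.463008 + 0.42186844×0.132496 = 0.144231
  M+4: 0.19078465×0.404496 + 0.42186844×0.463008 + 0.31094917×0.132496 = 0.313700
  M+6: 0.42186844×0.404496 + 0.31094917×0.463008 + 0.07639774×0.132496 = 0.324738
  M+8: 0.31094917×0.404496 + 0.07639774×0.463008 = 0.161150
  M+10: 0.07639774×0.404496 = 0.030903
Scale to base peak (0.324738) = 100: 7.8 : 44.4 : 96.6 : 100.0 : 49.6 : 9.5

7.8 : 44.4 : 96.6 : 100.0 : 49.6 : 9.5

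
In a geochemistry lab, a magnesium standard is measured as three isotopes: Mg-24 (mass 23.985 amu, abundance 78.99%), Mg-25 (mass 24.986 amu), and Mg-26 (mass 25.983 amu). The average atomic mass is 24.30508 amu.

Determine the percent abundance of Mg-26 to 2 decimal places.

The remaining 21.01% is split between Mg-25 (fraction x) and Mg-26 (fraction 0.2101 − x).
Substituting: 24.986x + 25.983(0.2101 − x) = 5.3593285
(24.986 − 25.983)x = -0.0996998  ⇒  x = 0.10000, y = 0.11010
Mg-25: 10.00%, Mg-26: 11.01%.

11.01%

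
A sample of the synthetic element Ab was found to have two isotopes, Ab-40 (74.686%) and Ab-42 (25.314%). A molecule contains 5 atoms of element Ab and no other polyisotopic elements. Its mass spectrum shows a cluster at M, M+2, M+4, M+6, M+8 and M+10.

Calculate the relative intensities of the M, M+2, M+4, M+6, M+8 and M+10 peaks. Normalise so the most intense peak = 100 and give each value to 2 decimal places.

The 5 Ab atoms are independent, so intensities follow the terms of (0.74686 + 0.25314)^5.
P(M) = 0.74686^5 = 0.232379
P(M+2) = 5 × 0.74686^4 × 0.25314^1 = 0.393811
P(M+4) = 10 × 0.74686^3 × 0.25314^2 = 0.266956
P(M+6) = 10 × 0.74686^2 × 0.25314^3 = 0.090482
P(M+8) = 5 × 0.74686^1 × 0.25314^4 = 0.015334
P(M+10) = 0.25314^5 = 0.001039
The M+2 peak is largest (0.393811); scaling to 100 gives 59.01 : 100.00 : 67.79 : 22.98 : 3.89 : 0.26.

59.01 : 100.00 : 67.79 : 22.98 : 3.89 : 0.26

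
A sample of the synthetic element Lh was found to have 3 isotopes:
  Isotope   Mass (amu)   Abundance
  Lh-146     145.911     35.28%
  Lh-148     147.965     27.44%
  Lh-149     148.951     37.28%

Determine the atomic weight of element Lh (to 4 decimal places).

147.6079 amu

The abundance-weighted mean is 0.3528 × 145.911 + 0.2744 × 147.965 + 0.3728 × 148.951
= 51.47740 + 40.60160 + 55.52893 = 147.60793 amu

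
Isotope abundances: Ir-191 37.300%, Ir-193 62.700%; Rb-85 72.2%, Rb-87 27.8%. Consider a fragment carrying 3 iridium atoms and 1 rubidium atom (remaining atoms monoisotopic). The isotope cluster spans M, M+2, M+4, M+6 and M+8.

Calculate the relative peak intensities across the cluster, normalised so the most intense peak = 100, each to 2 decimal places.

9.60 : 52.10 : 100.00 : 76.92 : 17.55

Iridium pattern (n=3): 0.05189512 : 0.26170165 : 0.43991135 : 0.24649188
Rubidium pattern (n=1): 0.7220 : 0.2780
Convolve the two distributions (both contribute in 2-u steps):
  M: 0.05189512×0.7220 = 0.037468
  M+2: 0.05189512×0.2780 + 0.26170165×0.7220 = 0.203375
  M+4: 0.26170165×0.2780 + 0.43991135×0.7220 = 0.390369
  M+6: 0.43991135×0.2780 + 0.24649188×0.7220 = 0.300262
  M+8: 0.24649188×0.2780 = 0.068525
Scale to base peak (0.390369) = 100: 9.60 : 52.10 : 100.00 : 76.92 : 17.55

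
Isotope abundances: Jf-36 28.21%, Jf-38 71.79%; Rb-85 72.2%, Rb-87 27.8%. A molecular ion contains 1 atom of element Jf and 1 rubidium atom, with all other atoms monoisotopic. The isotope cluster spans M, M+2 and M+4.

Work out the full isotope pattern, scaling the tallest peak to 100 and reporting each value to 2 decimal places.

34.13 : 100.00 : 33.44

Element Jf pattern (n=1): 0.2821 : 0.7179
Rubidium pattern (n=1): 0.7220 : 0.2780
Convolve the two distributions (both contribute in 2-u steps):
  M: 0.2821×0.7220 = 0.203676
  M+2: 0.2821×0.2780 + 0.7179×0.7220 = 0.596748
  M+4: 0.7179×0.2780 = 0.199576
Scale to base peak (0.596748) = 100: 34.13 : 100.00 : 33.44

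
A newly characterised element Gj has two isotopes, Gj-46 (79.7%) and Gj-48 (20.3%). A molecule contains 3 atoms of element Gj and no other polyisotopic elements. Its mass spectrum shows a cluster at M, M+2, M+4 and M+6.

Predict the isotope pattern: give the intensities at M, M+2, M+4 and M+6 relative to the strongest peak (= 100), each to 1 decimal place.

100.0 : 76.4 : 19.5 : 1.7

Each Gj atom is independently Gj-46 (p = 0.797) or Gj-48 (q = 0.203); the cluster is the binomial expansion (p + q)^3.
P(M) = 0.797^3 = 0.506262
P(M+2) = 3 × 0.797^2 × 0.203^1 = 0.386842
P(M+4) = 3 × 0.797^1 × 0.203^2 = 0.098531
P(M+6) = 0.203^3 = 0.008365
The M peak is largest (0.506262); scaling to 100 gives 100.0 : 76.4 : 19.5 : 1.7.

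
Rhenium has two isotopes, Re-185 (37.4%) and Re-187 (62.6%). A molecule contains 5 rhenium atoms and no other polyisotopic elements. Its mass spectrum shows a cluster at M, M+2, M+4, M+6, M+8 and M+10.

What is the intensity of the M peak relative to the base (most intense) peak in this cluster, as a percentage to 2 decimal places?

2.13%

Binomial terms of (0.374 + 0.626)^5: M 0.0073, M+2 0.0612, M+4 0.2050, M+6 0.3431, M+8 0.2872, M+10 0.0961 → M+6 is the base peak.
P(M+6) = C(5,3) × 0.374^2 × 0.626^3 = 10 × 0.139876 × 0.24531438 = 0.343136 (base)
P(M) = C(5,0) × 0.374^5 × 0.626^0 = 1 × 0.00731742 × 1.0000 = 0.007317
Relative intensity = 0.007317 / 0.343136 × 100 = 2.13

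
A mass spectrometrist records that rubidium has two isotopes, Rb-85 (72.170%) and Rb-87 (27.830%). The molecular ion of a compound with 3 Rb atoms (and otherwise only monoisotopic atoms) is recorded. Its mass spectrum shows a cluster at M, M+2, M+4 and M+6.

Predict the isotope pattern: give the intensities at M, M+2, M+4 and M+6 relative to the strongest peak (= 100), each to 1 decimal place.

86.4 : 100.0 : 38.6 : 5.0

Expanding (0.72170 + 0.27830)^3:
P(M) = 0.72170^3 = 0.375898
P(M+2) = 3 × 0.72170^2 × 0.27830^1 = 0.434858
P(M+4) = 3 × 0.72170^1 × 0.27830^2 = 0.167689
P(M+6) = 0.27830^3 = 0.021555
The M+2 peak is largest (0.434858); scaling to 100 gives 86.4 : 100.0 : 38.6 : 5.0.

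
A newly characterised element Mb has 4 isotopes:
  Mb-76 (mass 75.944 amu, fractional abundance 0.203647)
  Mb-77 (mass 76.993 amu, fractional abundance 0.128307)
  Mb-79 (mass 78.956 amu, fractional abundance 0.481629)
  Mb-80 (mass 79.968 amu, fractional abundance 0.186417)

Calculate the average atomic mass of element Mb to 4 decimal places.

78.2794 amu

Weight each isotope mass by its fractional abundance: 0.203647 × 75.944 + 0.128307 × 76.993 + 0.481629 × 78.956 + 0.186417 × 79.968
= 15.46577 + 9.87874 + 38.02750 + 14.90739 = 78.27940 amu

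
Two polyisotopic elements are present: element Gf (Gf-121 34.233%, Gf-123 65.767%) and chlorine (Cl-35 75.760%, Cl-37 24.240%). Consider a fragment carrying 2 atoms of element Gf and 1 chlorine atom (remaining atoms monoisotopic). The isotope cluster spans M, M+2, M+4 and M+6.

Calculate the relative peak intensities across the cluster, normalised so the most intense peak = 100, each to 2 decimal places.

Element Gf pattern (n=2): 0.11718983 : 0.45028034 : 0.43252983
Chlorine pattern (n=1): 0.7576 : 0.2424
Convolve the two distributions (both contribute in 2-u steps):
  M: 0.11718983×0.7576 = 0.088783
  M+2: 0.11718983×0.2424 + 0.45028034×0.7576 = 0.369539
  M+4: 0.45028034×0.2424 + 0.43252983×0.7576 = 0.436833
  M+6: 0.43252983×0.2424 = 0.104845
Scale to base peak (0.436833) = 100: 20.32 : 84.60 : 100.00 : 24.00

20.32 : 84.60 : 100.00 : 24.00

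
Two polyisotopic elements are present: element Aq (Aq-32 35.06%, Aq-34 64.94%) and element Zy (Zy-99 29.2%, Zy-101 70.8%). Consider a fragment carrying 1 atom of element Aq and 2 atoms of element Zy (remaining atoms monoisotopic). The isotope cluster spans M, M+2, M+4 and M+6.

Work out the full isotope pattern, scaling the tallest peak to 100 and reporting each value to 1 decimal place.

6.7 : 45.1 : 100.0 : 73.3

Element Aq pattern (n=1): 0.3506 : 0.6494
Element Zy pattern (n=2): 0.085264 : 0.413472 : 0.501264
Convolve the two distributions (both contribute in 2-u steps):
  M: 0.3506×0.085264 = 0.029894
  M+2: 0.3506×0.413472 + 0.6494×0.085264 = 0.200334
  M+4: 0.3506×0.501264 + 0.6494×0.413472 = 0.444252
  M+6: 0.6494×0.501264 = 0.325521
Scale to base peak (0.444252) = 100: 6.7 : 45.1 : 100.0 : 73.3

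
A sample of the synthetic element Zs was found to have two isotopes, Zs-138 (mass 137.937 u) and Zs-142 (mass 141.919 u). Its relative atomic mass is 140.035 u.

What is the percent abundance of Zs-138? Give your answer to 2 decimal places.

47.31%

Writing the weighted mean with unknown fraction x of Zs-138:
137.937·x + 141.919·(1 − x) = 140.035
(137.937 − 141.919)·x = 140.035 − 141.919
x = -1.884 / -3.982 = 0.47313 → 47.31% Zs-138, 52.69% Zs-142.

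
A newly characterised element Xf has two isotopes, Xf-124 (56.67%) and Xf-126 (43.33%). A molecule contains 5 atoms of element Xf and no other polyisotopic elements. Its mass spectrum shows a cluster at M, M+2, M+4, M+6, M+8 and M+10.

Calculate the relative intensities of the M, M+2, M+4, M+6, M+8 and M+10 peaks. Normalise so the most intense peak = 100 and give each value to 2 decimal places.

Expanding (0.5667 + 0.4333)^5:
P(M) = 0.5667^5 = 0.058448
P(M+2) = 5 × 0.5667^4 × 0.4333^1 = 0.223445
P(M+4) = 10 × 0.5667^3 × 0.4333^2 = 0.341694
P(M+6) = 10 × 0.5667^2 × 0.4333^3 = 0.261260
P(M+8) = 5 × 0.5667^1 × 0.4333^4 = 0.099880
P(M+10) = 0.4333^5 = 0.015274
The M+4 peak is largest (0.341694); scaling to 100 gives 17.11 : 65.39 : 100.00 : 76.46 : 29.23 : 4.47.

17.11 : 65.39 : 100.00 : 76.46 : 29.23 : 4.47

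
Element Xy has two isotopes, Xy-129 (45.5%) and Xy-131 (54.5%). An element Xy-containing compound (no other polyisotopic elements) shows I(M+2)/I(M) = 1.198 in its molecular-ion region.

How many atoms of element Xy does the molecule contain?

For n independent Xy atoms, I(M+2)/I(M) = n · (abundance Xy-131) / (abundance Xy-129) = n · 0.545/0.455.
n = 1.198 × 0.455/0.545 = 1.00 ≈ 1

1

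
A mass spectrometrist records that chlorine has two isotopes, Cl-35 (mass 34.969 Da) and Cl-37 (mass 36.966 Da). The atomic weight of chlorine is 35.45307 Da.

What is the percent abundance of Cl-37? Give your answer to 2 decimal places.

24.24%

Let x be the fractional abundance of Cl-35; then Cl-37 has abundance 1 − x.
34.969·x + 36.966·(1 − x) = 35.45307
(34.969 − 36.966)·x = 35.45307 − 36.966
x = -1.51293 / -1.997 = 0.75760 → 75.76% Cl-35, 24.24% Cl-37.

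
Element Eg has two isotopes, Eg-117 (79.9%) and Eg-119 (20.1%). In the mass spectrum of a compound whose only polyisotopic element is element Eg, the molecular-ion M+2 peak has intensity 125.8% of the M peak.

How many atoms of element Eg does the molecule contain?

For n independent Eg atoms, I(M+2)/I(M) = n · (abundance Eg-119) / (abundance Eg-117) = n · 0.201/0.799.
n = 1.258 × 0.799/0.201 = 5.00 ≈ 5

5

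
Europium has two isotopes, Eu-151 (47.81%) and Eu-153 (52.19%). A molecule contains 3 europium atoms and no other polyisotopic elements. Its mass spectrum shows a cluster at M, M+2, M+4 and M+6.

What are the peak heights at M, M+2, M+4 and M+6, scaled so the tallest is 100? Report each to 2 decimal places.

27.97 : 91.61 : 100.00 : 36.39

Expanding (0.4781 + 0.5219)^3:
P(M) = 0.4781^3 = 0.109284
P(M+2) = 3 × 0.4781^2 × 0.5219^1 = 0.357887
P(M+4) = 3 × 0.4781^1 × 0.5219^2 = 0.390674
P(M+6) = 0.5219^3 = 0.142155
The M+4 peak is largest (0.390674); scaling to 100 gives 27.97 : 91.61 : 100.00 : 36.39.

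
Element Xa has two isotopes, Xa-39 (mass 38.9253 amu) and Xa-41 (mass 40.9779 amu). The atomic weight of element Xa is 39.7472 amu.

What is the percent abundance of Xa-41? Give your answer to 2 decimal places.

40.04%

Writing the weighted mean with unknown fraction x of Xa-39:
38.9253·x + 40.9779·(1 − x) = 39.7472
(38.9253 − 40.9779)·x = 39.7472 − 40.9779
x = -1.2307 / -2.0526 = 0.59958 → 59.96% Xa-39, 40.04% Xa-41.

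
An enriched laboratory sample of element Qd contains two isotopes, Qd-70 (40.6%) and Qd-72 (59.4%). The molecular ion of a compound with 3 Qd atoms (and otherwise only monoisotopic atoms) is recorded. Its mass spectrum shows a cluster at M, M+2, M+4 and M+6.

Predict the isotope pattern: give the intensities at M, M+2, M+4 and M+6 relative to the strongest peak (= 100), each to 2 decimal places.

Expanding (0.406 + 0.594)^3:
P(M) = 0.406^3 = 0.066923
P(M+2) = 3 × 0.406^2 × 0.594^1 = 0.293738
P(M+4) = 3 × 0.406^1 × 0.594^2 = 0.429754
P(M+6) = 0.594^3 = 0.209585
The M+4 peak is largest (0.429754); scaling to 100 gives 15.57 : 68.35 : 100.00 : 48.77.

15.57 : 68.35 : 100.00 : 48.77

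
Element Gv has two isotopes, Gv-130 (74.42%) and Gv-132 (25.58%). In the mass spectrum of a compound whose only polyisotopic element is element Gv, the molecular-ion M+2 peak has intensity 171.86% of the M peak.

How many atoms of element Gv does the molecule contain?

The M+2/M ratio from n Gv atoms is n · q/p = n · 0.2558/0.7442.
n = 1.7186 × 0.7442/0.2558 = 5.00 ≈ 5

5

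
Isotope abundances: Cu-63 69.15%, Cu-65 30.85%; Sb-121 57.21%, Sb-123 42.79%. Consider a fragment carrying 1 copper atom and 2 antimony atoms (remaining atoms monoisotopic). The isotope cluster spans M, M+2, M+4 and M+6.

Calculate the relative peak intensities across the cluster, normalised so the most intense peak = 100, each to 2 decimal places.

51.49 : 100.00 : 63.17 : 12.85

Copper pattern (n=1): 0.6915 : 0.3085
Antimony pattern (n=2): 0.32729841 : 0.48960318 : 0.18309841
Convolve the two distributions (both contribute in 2-u steps):
  M: 0.6915×0.32729841 = 0.226327
  M+2: 0.6915×0.48960318 + 0.3085×0.32729841 = 0.439532
  M+4: 0.6915×0.18309841 + 0.3085×0.48960318 = 0.277655
  M+6: 0.3085×0.18309841 = 0.056486
Scale to base peak (0.439532) = 100: 51.49 : 100.00 : 63.17 : 12.85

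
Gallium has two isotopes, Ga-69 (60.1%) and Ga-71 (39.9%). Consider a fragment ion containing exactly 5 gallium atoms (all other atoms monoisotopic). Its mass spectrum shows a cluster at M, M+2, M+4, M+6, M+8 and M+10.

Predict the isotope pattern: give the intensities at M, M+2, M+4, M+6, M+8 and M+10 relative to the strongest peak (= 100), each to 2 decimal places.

22.69 : 75.31 : 100.00 : 66.39 : 22.04 : 2.93

Each Ga atom is independently Ga-69 (p = 0.601) or Ga-71 (q = 0.399); the cluster is the binomial expansion (p + q)^5.
P(M) = 0.601^5 = 0.078410
P(M+2) = 5 × 0.601^4 × 0.399^1 = 0.260280
P(M+4) = 10 × 0.601^3 × 0.399^2 = 0.345596
P(M+6) = 10 × 0.601^2 × 0.399^3 = 0.229439
P(M+8) = 5 × 0.601^1 × 0.399^4 = 0.076162
P(M+10) = 0.399^5 = 0.010113
The M+4 peak is largest (0.345596); scaling to 100 gives 22.69 : 75.31 : 100.00 : 66.39 : 22.04 : 2.93.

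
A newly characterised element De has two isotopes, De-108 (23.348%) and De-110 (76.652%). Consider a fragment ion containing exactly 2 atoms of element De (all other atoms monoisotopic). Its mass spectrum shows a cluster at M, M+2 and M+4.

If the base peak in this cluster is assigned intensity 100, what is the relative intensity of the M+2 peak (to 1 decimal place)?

(0.23348 + 0.76652)^2 gives M 0.0545, M+2 0.3579, M+4 0.5876; the largest is M+4.
P(M+4) = C(2,2) × 0.23348^0 × 0.76652^2 = 1 × 1.0000 × 0.58755291 = 0.587553 (base)
P(M+2) = C(2,1) × 0.23348^1 × 0.76652^1 = 2 × 0.23348 × 0.76652 = 0.357934
Relative intensity = 0.357934 / 0.587553 × 100 = 60.9

60.9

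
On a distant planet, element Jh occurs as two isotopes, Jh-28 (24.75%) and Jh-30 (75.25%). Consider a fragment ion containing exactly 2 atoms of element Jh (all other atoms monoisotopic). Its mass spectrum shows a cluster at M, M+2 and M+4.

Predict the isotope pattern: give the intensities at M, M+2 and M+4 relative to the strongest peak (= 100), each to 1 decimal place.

Each Jh atom is independently Jh-28 (p = 0.2475) or Jh-30 (q = 0.7525); the cluster is the binomial expansion (p + q)^2.
P(M) = 0.2475^2 = 0.061256
P(M+2) = 2 × 0.2475^1 × 0.7525^1 = 0.372487
P(M+4) = 0.7525^2 = 0.566256
The M+4 peak is largest (0.566256); scaling to 100 gives 10.8 : 65.8 : 100.0.

10.8 : 65.8 : 100.0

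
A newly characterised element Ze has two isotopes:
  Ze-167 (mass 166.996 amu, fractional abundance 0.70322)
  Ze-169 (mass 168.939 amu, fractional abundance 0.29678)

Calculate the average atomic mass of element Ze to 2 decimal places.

Average mass = Σ (abundance × isotope mass) = 0.70322 × 166.996 + 0.29678 × 168.939
= 117.4349 + 50.1377 = 167.5726 amu

167.57 amu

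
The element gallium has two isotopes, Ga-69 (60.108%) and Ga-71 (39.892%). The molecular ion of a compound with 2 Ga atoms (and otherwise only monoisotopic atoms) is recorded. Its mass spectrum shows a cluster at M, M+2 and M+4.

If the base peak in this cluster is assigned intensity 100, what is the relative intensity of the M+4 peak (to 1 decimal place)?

(0.60108 + 0.39892)^2 gives M 0.3613, M+2 0.4796, M+4 0.1591; the largest is M+2.
P(M+2) = C(2,1) × 0.60108^1 × 0.39892^1 = 2 × 0.60108 × 0.39892 = 0.479566 (base)
P(M+4) = C(2,2) × 0.60108^0 × 0.39892^2 = 1 × 1.0000 × 0.15913717 = 0.159137
Relative intensity = 0.159137 / 0.479566 × 100 = 33.2

33.2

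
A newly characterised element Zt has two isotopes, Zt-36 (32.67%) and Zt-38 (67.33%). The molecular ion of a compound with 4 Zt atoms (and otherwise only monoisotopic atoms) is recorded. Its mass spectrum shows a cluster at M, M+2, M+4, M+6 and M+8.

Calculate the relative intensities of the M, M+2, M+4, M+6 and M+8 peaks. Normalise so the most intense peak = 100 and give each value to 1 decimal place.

Each Zt atom is independently Zt-36 (p = 0.3267) or Zt-38 (q = 0.6733); the cluster is the binomial expansion (p + q)^4.
P(M) = 0.3267^4 = 0.011392
P(M+2) = 4 × 0.3267^3 × 0.6733^1 = 0.093911
P(M+4) = 6 × 0.3267^2 × 0.6733^2 = 0.290313
P(M+6) = 4 × 0.3267^1 × 0.6733^3 = 0.398873
P(M+8) = 0.6733^4 = 0.205511
The M+6 peak is largest (0.398873); scaling to 100 gives 2.9 : 23.5 : 72.8 : 100.0 : 51.5.

2.9 : 23.5 : 72.8 : 100.0 : 51.5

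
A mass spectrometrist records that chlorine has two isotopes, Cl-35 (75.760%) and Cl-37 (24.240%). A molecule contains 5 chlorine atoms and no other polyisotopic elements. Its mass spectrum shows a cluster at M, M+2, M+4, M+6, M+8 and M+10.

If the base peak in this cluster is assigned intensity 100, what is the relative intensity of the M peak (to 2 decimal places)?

62.51

Term probabilities: M 0.2496, M+2 0.3993, M+4 0.2555, M+6 0.0817, M+8 0.0131, M+10 0.0008. Base peak = M+2.
P(M+2) = C(5,1) × 0.75760^4 × 0.24240^1 = 5 × 0.32942751 × 0.2424 = 0.399266 (base)
P(M) = C(5,0) × 0.75760^5 × 0.24240^0 = 1 × 0.24957428 × 1.0000 = 0.249574
Relative intensity = 0.249574 / 0.399266 × 100 = 62.51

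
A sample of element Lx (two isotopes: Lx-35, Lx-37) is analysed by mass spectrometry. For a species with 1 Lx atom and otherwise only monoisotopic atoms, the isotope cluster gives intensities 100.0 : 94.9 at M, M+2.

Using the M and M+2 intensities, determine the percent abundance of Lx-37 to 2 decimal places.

48.69%

If p is the fraction of Lx that is Lx-35, then I(M+2)/I(M) = [C(1,1)·p^0·(1−p)] / p^1 = 1·(1−p)/p = 94.9/100.0 = 0.9490
(1−p)/p = 0.9490/1 = 0.9490  ⇒  p = 1/(1 + 0.9490) = 0.5131
Lx-35: 51.31%, Lx-37: 48.69%.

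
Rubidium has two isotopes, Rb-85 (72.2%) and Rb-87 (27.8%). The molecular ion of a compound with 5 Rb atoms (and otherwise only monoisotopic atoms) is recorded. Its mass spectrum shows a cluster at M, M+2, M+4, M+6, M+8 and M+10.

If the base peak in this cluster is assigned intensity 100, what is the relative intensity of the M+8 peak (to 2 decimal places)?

Binomial terms of (0.722 + 0.278)^5: M 0.1962, M+2 0.3777, M+4 0.2909, M+6 0.1120, M+8 0.0216, M+10 0.0017 → M+2 is the base peak.
P(M+2) = C(5,1) × 0.722^4 × 0.278^1 = 5 × 0.27173701 × 0.2780 = 0.377714 (base)
P(M+8) = C(5,4) × 0.722^1 × 0.278^4 = 5 × 0.7220 × 0.00597282 = 0.021562
Relative intensity = 0.021562 / 0.377714 × 100 = 5.71

5.71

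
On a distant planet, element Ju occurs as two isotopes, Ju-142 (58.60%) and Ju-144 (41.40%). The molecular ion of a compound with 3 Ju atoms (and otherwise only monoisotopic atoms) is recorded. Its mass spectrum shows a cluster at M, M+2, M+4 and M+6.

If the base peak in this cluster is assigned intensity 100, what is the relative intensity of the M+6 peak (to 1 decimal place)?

Binomial terms of (0.5860 + 0.4140)^3: M 0.2012, M+2 0.4265, M+4 0.3013, M+6 0.0710 → M+2 is the base peak.
P(M+2) = C(3,1) × 0.5860^2 × 0.4140^1 = 3 × 0.343396 × 0.4140 = 0.426498 (base)
P(M+6) = C(3,3) × 0.5860^0 × 0.4140^3 = 1 × 1.0000 × 0.07095794 = 0.070958
Relative intensity = 0.070958 / 0.426498 × 100 = 16.6

16.6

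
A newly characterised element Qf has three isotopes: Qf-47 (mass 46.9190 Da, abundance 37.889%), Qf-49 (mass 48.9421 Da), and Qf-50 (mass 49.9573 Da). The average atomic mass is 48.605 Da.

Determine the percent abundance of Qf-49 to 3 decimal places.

19.811%

Let x and y be the fractions of Qf-49 and Qf-50. Then x + y = 1 − 0.37889 = 0.62111 and 48.9421x + 49.9573y = 48.605 − 0.37889×46.9190 = 30.82786009.
Substituting: 48.9421x + 49.9573(0.62111 − x) = 30.82786009
(48.9421 − 49.9573)x = -0.201118513  ⇒  x = 0.19811, y = 0.42300
Qf-49: 19.811%, Qf-50: 42.300%.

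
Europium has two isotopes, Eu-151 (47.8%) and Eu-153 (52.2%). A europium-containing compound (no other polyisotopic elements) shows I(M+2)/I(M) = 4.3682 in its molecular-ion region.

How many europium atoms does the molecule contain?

4

For n independent Eu atoms, I(M+2)/I(M) = n · (abundance Eu-153) / (abundance Eu-151) = n · 0.522/0.478.
n = 4.3682 × 0.478/0.522 = 4.00 ≈ 4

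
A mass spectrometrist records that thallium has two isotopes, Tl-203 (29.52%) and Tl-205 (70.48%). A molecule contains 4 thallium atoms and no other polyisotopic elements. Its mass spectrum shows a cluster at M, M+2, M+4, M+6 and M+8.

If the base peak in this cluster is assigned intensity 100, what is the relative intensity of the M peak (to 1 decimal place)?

1.8

Term probabilities: M 0.0076, M+2 0.0725, M+4 0.2597, M+6 0.4134, M+8 0.2468. Base peak = M+6.
P(M+6) = C(4,3) × 0.2952^1 × 0.7048^3 = 4 × 0.2952 × 0.35010449 = 0.413403 (base)
P(M) = C(4,0) × 0.2952^4 × 0.7048^0 = 1 × 0.00759391 × 1.0000 = 0.007594
Relative intensity = 0.007594 / 0.413403 × 100 = 1.8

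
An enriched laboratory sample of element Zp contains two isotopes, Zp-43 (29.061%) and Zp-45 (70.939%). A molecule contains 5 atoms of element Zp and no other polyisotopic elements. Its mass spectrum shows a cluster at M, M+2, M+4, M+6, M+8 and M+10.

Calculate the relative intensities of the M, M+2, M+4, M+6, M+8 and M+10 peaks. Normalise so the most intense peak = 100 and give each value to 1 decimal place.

Expanding (0.29061 + 0.70939)^5:
P(M) = 0.29061^5 = 0.002073
P(M+2) = 5 × 0.29061^4 × 0.70939^1 = 0.025299
P(M+4) = 10 × 0.29061^3 × 0.70939^2 = 0.123510
P(M+6) = 10 × 0.29061^2 × 0.70939^3 = 0.301492
P(M+8) = 5 × 0.29061^1 × 0.70939^4 = 0.367977
P(M+10) = 0.70939^5 = 0.179649
The M+8 peak is largest (0.367977); scaling to 100 gives 0.6 : 6.9 : 33.6 : 81.9 : 100.0 : 48.8.

0.6 : 6.9 : 33.6 : 81.9 : 100.0 : 48.8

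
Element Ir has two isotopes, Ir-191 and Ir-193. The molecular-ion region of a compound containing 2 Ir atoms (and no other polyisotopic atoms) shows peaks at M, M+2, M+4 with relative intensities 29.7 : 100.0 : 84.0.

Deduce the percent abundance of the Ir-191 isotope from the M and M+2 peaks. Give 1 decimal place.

If p is the fraction of Ir that is Ir-191, then I(M+2)/I(M) = [C(2,1)·p^1·(1−p)] / p^2 = 2·(1−p)/p = 100.0/29.7 = 3.3670
(1−p)/p = 3.3670/2 = 1.6835  ⇒  p = 1/(1 + 1.6835) = 0.3726
Ir-191: 37.3%, Ir-193: 62.7%.

37.3%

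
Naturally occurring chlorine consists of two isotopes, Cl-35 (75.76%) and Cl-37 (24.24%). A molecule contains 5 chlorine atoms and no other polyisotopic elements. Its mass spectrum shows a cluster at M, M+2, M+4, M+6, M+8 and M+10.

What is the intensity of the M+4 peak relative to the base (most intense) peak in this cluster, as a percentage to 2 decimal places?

(0.7576 + 0.2424)^5 gives M 0.2496, M+2 0.3993, M+4 0.2555, M+6 0.0817, M+8 0.0131, M+10 0.0008; the largest is M+2.
P(M+2) = C(5,1) × 0.7576^4 × 0.2424^1 = 5 × 0.32942751 × 0.2424 = 0.399266 (base)
P(M+4) = C(5,2) × 0.7576^3 × 0.2424^2 = 10 × 0.4348304 × 0.05875776 = 0.255497
Relative intensity = 0.255497 / 0.399266 × 100 = 63.99

63.99%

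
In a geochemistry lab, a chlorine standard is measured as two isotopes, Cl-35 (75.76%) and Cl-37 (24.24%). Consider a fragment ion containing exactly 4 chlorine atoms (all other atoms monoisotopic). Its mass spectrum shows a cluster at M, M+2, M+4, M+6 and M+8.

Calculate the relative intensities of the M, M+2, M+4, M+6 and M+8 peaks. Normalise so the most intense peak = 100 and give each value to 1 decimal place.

78.1 : 100.0 : 48.0 : 10.2 : 0.8

Expanding (0.7576 + 0.2424)^4:
P(M) = 0.7576^4 = 0.329428
P(M+2) = 4 × 0.7576^3 × 0.2424^1 = 0.421612
P(M+4) = 6 × 0.7576^2 × 0.2424^2 = 0.202347
P(M+6) = 4 × 0.7576^1 × 0.2424^3 = 0.043162
P(M+8) = 0.2424^4 = 0.003452
The M+2 peak is largest (0.421612); scaling to 100 gives 78.1 : 100.0 : 48.0 : 10.2 : 0.8.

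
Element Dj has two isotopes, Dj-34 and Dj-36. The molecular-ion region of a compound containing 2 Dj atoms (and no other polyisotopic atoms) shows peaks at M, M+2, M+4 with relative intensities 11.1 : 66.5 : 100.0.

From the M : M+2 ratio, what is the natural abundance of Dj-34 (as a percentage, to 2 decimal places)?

If p is the fraction of Dj that is Dj-34, then I(M+2)/I(M) = [C(2,1)·p^1·(1−p)] / p^2 = 2·(1−p)/p = 66.5/11.1 = 5.9910
(1−p)/p = 5.9910/2 = 2.9955  ⇒  p = 1/(1 + 2.9955) = 0.2503
Dj-34: 25.03%, Dj-36: 74.97%.

25.03%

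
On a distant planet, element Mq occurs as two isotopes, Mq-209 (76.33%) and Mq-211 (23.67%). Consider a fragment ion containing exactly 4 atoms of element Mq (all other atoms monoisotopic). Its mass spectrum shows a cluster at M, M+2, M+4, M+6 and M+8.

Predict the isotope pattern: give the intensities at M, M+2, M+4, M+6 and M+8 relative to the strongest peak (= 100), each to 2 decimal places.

Each Mq atom is independently Mq-209 (p = 0.7633) or Mq-211 (q = 0.2367); the cluster is the binomial expansion (p + q)^4.
P(M) = 0.7633^4 = 0.339454
P(M+2) = 4 × 0.7633^3 × 0.2367^1 = 0.421060
P(M+4) = 6 × 0.7633^2 × 0.2367^2 = 0.195857
P(M+6) = 4 × 0.7633^1 × 0.2367^3 = 0.040490
P(M+8) = 0.2367^4 = 0.003139
The M+2 peak is largest (0.421060); scaling to 100 gives 80.62 : 100.00 : 46.52 : 9.62 : 0.75.

80.62 : 100.00 : 46.52 : 9.62 : 0.75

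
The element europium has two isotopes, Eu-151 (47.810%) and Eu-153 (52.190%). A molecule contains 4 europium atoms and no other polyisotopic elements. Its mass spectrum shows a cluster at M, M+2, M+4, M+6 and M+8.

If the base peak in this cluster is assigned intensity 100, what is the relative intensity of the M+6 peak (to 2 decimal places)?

72.77

(0.47810 + 0.52190)^4 gives M 0.0522, M+2 0.2281, M+4 0.3736, M+6 0.2719, M+8 0.0742; the largest is M+4.
P(M+4) = C(4,2) × 0.47810^2 × 0.52190^2 = 6 × 0.22857961 × 0.27237961 = 0.373563 (base)
P(M+6) = C(4,3) × 0.47810^1 × 0.52190^3 = 4 × 0.4781 × 0.14215492 = 0.271857
Relative intensity = 0.271857 / 0.373563 × 100 = 72.77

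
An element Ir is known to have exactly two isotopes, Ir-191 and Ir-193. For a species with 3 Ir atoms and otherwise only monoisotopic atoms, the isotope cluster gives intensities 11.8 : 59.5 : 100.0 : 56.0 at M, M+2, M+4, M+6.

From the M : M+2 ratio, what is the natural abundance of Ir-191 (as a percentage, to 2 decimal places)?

37.30%

If p is the fraction of Ir that is Ir-191, then I(M+2)/I(M) = [C(3,1)·p^2·(1−p)] / p^3 = 3·(1−p)/p = 59.5/11.8 = 5.0424
(1−p)/p = 5.0424/3 = 1.6808  ⇒  p = 1/(1 + 1.6808) = 0.3730
Ir-191: 37.30%, Ir-193: 62.70%.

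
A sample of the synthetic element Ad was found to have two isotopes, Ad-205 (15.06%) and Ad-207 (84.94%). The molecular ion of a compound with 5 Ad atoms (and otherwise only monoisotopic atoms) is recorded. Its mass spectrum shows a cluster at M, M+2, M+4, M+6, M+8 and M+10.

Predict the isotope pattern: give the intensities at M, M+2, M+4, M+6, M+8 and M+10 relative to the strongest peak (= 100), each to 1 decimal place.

0.0 : 0.5 : 5.6 : 31.4 : 88.7 : 100.0

The 5 Ad atoms are independent, so intensities follow the terms of (0.1506 + 0.8494)^5.
P(M) = 0.1506^5 = 0.000077
P(M+2) = 5 × 0.1506^4 × 0.8494^1 = 0.002185
P(M+4) = 10 × 0.1506^3 × 0.8494^2 = 0.024643
P(M+6) = 10 × 0.1506^2 × 0.8494^3 = 0.138991
P(M+8) = 5 × 0.1506^1 × 0.8494^4 = 0.391962
P(M+10) = 0.8494^5 = 0.442142
The M+10 peak is largest (0.442142); scaling to 100 gives 0.0 : 0.5 : 5.6 : 31.4 : 88.7 : 100.0.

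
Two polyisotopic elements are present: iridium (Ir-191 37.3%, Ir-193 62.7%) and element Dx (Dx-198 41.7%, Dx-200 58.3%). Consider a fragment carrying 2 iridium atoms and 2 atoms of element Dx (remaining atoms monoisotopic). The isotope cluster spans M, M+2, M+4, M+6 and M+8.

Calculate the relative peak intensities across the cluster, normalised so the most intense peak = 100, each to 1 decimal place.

6.9 : 42.6 : 98.0 : 100.0 : 38.2

Iridium pattern (n=2): 0.139129 : 0.467742 : 0.393129
Element Dx pattern (n=2): 0.173889 : 0.486222 : 0.339889
Convolve the two distributions (both contribute in 2-u steps):
  M: 0.139129×0.173889 = 0.024193
  M+2: 0.139129×0.486222 + 0.467742×0.173889 = 0.148983
  M+4: 0.139129×0.339889 + 0.467742×0.486222 + 0.393129×0.173889 = 0.343076
  M+6: 0.467742×0.339889 + 0.393129×0.486222 = 0.350128
  M+8: 0.393129×0.339889 = 0.133620
Scale to base peak (0.350128) = 100: 6.9 : 42.6 : 98.0 : 100.0 : 38.2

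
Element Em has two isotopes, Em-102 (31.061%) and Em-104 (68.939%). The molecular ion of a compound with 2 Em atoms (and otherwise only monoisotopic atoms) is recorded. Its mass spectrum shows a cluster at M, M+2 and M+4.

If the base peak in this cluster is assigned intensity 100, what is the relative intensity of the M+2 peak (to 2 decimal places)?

Term probabilities: M 0.0965, M+2 0.4283, M+4 0.4753. Base peak = M+4.
P(M+4) = C(2,2) × 0.31061^0 × 0.68939^2 = 1 × 1.0000 × 0.47525857 = 0.475259 (base)
P(M+2) = C(2,1) × 0.31061^1 × 0.68939^1 = 2 × 0.31061 × 0.68939 = 0.428263
Relative intensity = 0.428263 / 0.475259 × 100 = 90.11

90.11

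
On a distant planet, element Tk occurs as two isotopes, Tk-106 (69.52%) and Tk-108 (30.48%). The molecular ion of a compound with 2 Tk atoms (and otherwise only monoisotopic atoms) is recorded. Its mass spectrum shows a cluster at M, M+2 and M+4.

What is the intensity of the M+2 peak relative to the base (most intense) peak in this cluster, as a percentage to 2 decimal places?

87.69%

Term probabilities: M 0.4833, M+2 0.4238, M+4 0.0929. Base peak = M.
P(M) = C(2,0) × 0.6952^2 × 0.3048^0 = 1 × 0.48330304 × 1.0000 = 0.483303 (base)
P(M+2) = C(2,1) × 0.6952^1 × 0.3048^1 = 2 × 0.6952 × 0.3048 = 0.423794
Relative intensity = 0.423794 / 0.483303 × 100 = 87.69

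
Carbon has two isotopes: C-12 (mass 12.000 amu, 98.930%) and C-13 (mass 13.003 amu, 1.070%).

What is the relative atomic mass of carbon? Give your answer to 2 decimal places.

12.01 amu

Weight each isotope mass by its fractional abundance: 0.98930 × 12.000 + 0.01070 × 13.003
= 11.8716 + 0.1391 = 12.0107 amu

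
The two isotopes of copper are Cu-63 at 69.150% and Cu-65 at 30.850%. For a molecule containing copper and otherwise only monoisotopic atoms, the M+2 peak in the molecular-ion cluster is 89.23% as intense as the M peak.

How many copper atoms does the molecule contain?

2

For n independent Cu atoms, I(M+2)/I(M) = n · (abundance Cu-65) / (abundance Cu-63) = n · 0.30850/0.69150.
n = 0.8923 × 0.69150/0.30850 = 2.00 ≈ 2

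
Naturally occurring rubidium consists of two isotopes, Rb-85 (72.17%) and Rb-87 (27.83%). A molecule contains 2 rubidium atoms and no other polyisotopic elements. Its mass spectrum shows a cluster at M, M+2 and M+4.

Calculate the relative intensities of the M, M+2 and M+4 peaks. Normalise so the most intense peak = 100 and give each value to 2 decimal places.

100.00 : 77.12 : 14.87

Each Rb atom is independently Rb-85 (p = 0.7217) or Rb-87 (q = 0.2783); the cluster is the binomial expansion (p + q)^2.
P(M) = 0.7217^2 = 0.520851
P(M+2) = 2 × 0.7217^1 × 0.2783^1 = 0.401698
P(M+4) = 0.2783^2 = 0.077451
The M peak is largest (0.520851); scaling to 100 gives 100.00 : 77.12 : 14.87.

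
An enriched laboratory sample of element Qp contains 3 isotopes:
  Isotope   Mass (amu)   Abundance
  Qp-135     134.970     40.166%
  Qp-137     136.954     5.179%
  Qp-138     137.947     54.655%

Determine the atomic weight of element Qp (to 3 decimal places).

Weight each isotope mass by its fractional abundance: 0.40166 × 134.970 + 0.05179 × 136.954 + 0.54655 × 137.947
= 54.2121 + 7.0928 + 75.3949 = 136.6998 amu

136.700 amu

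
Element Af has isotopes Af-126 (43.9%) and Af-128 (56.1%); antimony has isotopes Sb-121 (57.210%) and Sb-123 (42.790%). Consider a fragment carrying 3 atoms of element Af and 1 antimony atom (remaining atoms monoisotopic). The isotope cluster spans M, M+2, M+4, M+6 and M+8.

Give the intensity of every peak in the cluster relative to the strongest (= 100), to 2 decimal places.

12.88 : 58.99 : 100.00 : 74.05 : 20.10

Element Af pattern (n=3): 0.08460452 : 0.32434944 : 0.41448756 : 0.17655848
Antimony pattern (n=1): 0.5721 : 0.4279
Convolve the two distributions (both contribute in 2-u steps):
  M: 0.08460452×0.5721 = 0.048402
  M+2: 0.08460452×0.4279 + 0.32434944×0.5721 = 0.221763
  M+4: 0.32434944×0.4279 + 0.41448756×0.5721 = 0.375917
  M+6: 0.41448756×0.4279 + 0.17655848×0.5721 = 0.278368
  M+8: 0.17655848×0.4279 = 0.075549
Scale to base peak (0.375917) = 100: 12.88 : 58.99 : 100.00 : 74.05 : 20.10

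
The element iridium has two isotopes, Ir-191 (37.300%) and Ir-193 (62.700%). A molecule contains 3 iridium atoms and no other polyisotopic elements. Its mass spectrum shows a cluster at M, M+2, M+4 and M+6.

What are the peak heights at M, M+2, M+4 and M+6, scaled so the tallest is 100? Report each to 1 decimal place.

Each Ir atom is independently Ir-191 (p = 0.37300) or Ir-193 (q = 0.62700); the cluster is the binomial expansion (p + q)^3.
P(M) = 0.37300^3 = 0.051895
P(M+2) = 3 × 0.37300^2 × 0.62700^1 = 0.261702
P(M+4) = 3 × 0.37300^1 × 0.62700^2 = 0.439911
P(M+6) = 0.62700^3 = 0.246492
The M+4 peak is largest (0.439911); scaling to 100 gives 11.8 : 59.5 : 100.0 : 56.0.

11.8 : 59.5 : 100.0 : 56.0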